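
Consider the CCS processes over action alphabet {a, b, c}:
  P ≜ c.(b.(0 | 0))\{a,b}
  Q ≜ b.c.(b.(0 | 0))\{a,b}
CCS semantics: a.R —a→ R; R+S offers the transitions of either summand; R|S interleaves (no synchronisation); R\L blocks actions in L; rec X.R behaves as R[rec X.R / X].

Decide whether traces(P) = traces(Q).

trace-distinct — witness ⟨c⟩

P's transition system — 2 states:
  p0 = c.(b.(0 | 0))\{a,b} → =c=> p1
  p1 = (b.(0 | 0))\{a,b} → (no moves)
Q's transition system — 3 states:
  q0 = b.c.(b.(0 | 0))\{a,b} → =b=> q1
  q1 = c.(b.(0 | 0))\{a,b} → =c=> q2
  q2 = (b.(0 | 0))\{a,b} → (no moves)
Trace ⟨c⟩ through P, begin at {p0}:
  after c @ step 1: {p1}
  P completes σ.
Trace ⟨c⟩ through Q, begin at {q0}:
  after c @ step 1: ∅  — Q cannot continue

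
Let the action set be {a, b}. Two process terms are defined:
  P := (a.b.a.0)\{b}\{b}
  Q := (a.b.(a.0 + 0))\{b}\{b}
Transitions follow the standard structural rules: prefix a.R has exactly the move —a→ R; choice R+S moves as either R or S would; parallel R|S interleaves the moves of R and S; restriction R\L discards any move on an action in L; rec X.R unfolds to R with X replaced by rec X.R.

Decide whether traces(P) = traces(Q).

P's transition system — 2 states:
  m0 = (a.b.a.0)\{b}\{b} | -a-> m1
  m1 = (b.a.0)\{b}\{b} | stopped
Q's transition system — 2 states:
  n0 = (a.b.(a.0 + 0))\{b}\{b} | -a-> n1
  n1 = (b.(a.0 + 0))\{b}\{b} | stopped
Coarsest stable partition (strong bisimilarity classes):
  B0 = {m0, n0}
  B1 = {m1, n1}
m0 ∈ B0, n0 ∈ B0 → same block
Bisimilar ⇒ trace-equivalent.

YES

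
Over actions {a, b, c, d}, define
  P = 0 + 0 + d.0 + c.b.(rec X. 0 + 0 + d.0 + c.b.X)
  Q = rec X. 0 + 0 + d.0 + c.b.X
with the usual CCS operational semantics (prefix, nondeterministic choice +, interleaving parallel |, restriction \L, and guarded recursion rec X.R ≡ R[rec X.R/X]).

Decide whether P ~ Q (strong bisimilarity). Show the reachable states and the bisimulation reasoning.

bisimilar

P's transition system — 4 states:
  m0 = 0 + 0 + d.0 + c.b.(rec X. 0 + 0 + d.0 + c.b.X) has moves =c=> m1, =d=> m2
  m1 = b.(rec X. 0 + 0 + d.0 + c.b.X) has moves =b=> m3
  m2 = 0 has moves stopped
  m3 = rec X. 0 + 0 + d.0 + c.b.X has moves =c=> m1, =d=> m2
Q's transition system — 3 states:
  n0 = rec X. 0 + 0 + d.0 + c.b.X has moves =c=> n1, =d=> n2
  n1 = b.(rec X. 0 + 0 + d.0 + c.b.X) has moves =b=> n0
  n2 = 0 has moves stopped
Coarsest stable partition (strong bisimilarity classes):
  B0 = {m0, m3, n0}
  B1 = {m1, n1}
  B2 = {m2, n2}
m0 ∈ B0, n0 ∈ B0 → same block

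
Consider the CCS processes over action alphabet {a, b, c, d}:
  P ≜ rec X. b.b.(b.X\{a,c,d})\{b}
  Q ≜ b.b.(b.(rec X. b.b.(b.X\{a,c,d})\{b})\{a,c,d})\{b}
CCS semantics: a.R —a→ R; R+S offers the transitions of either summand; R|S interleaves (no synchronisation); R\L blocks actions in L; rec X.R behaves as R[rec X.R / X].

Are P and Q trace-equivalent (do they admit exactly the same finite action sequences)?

trace-equivalent

LTS(P): 3 reachable states
  p0 = rec X. b.b.(b.X\{a,c,d})\{b} → —b→ p1
  p1 = b.(b.(rec X. b.b.(b.X\{a,c,d})\{b})\{a,c,d})\{b} → —b→ p2
  p2 = (b.(rec X. b.b.(b.X\{a,c,d})\{b})\{a,c,d})\{b} → ·
LTS(Q): 3 reachable states
  q0 = b.b.(b.(rec X. b.b.(b.X\{a,c,d})\{b})\{a,c,d})\{b} → —b→ q1
  q1 = b.(b.(rec X. b.b.(b.X\{a,c,d})\{b})\{a,c,d})\{b} → —b→ q2
  q2 = (b.(rec X. b.b.(b.X\{a,c,d})\{b})\{a,c,d})\{b} → ·
Coarsest stable partition (strong bisimilarity classes):
  B0 = {p0, q0}
  B1 = {p1, q1}
  B2 = {p2, q2}
p0 ∈ B0, q0 ∈ B0 → same block
Bisimilar ⇒ trace-equivalent.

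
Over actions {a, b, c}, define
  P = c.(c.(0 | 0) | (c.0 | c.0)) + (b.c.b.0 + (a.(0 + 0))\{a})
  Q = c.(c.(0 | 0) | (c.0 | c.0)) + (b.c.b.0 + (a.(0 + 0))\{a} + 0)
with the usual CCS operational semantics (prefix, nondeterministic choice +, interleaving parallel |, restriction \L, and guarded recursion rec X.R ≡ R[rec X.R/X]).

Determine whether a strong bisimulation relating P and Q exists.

bisimilar

LTS(P): 12 reachable states
  u0 = c.(c.(0 | 0) | (c.0 | c.0)) + (b.c.b.0 + (a.(0 + 0))\{a}) :: =b=> u1, =c=> u2
  u1 = c.b.0 :: =c=> u3
  u2 = c.(0 | 0) | (c.0 | c.0) :: =c=> u4, =c=> u5, =c=> u6
  u3 = b.0 :: =b=> u7
  u4 = 0 | 0 | (c.0 | c.0) :: =c=> u8, =c=> u9
  u5 = c.(0 | 0) | (0 | c.0) :: =c=> u10, =c=> u8
  u6 = c.(0 | 0) | (c.0 | 0) :: =c=> u10, =c=> u9
  u7 = 0 :: (no moves)
  u8 = 0 | 0 | (0 | c.0) :: =c=> u11
  u9 = 0 | 0 | (c.0 | 0) :: =c=> u11
  u10 = c.(0 | 0) | (0 | 0) :: =c=> u11
  u11 = 0 | 0 | (0 | 0) :: (no moves)
LTS(Q): 12 reachable states
  v0 = c.(c.(0 | 0) | (c.0 | c.0)) + (b.c.b.0 + (a.(0 + 0))\{a} + 0) :: =b=> v1, =c=> v2
  v1 = c.b.0 :: =c=> v3
  v2 = c.(0 | 0) | (c.0 | c.0) :: =c=> v4, =c=> v5, =c=> v6
  v3 = b.0 :: =b=> v7
  v4 = 0 | 0 | (c.0 | c.0) :: =c=> v8, =c=> v9
  v5 = c.(0 | 0) | (0 | c.0) :: =c=> v10, =c=> v8
  v6 = c.(0 | 0) | (c.0 | 0) :: =c=> v10, =c=> v9
  v7 = 0 :: (no moves)
  v8 = 0 | 0 | (0 | c.0) :: =c=> v11
  v9 = 0 | 0 | (c.0 | 0) :: =c=> v11
  v10 = c.(0 | 0) | (0 | 0) :: =c=> v11
  v11 = 0 | 0 | (0 | 0) :: (no moves)
Partition-refinement fixed point:
  B0 = {u0, v0}
  B1 = {u2, v2}
  B2 = {u4, u5, u6, v4, v5, v6}
  B3 = {u10, u8, u9, v10, v8, v9}
  B4 = {u11, u7, v11, v7}
  B5 = {u1, v1}
  B6 = {u3, v3}
u0 ∈ B0, v0 ∈ B0 → same block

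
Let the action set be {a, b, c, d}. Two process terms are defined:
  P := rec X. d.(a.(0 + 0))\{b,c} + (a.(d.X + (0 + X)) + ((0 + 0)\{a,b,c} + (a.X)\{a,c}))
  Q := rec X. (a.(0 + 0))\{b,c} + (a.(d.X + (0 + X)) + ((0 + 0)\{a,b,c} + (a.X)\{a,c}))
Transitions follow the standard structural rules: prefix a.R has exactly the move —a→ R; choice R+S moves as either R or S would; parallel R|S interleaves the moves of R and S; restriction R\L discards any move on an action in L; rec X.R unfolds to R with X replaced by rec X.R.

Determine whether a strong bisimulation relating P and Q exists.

not bisimilar

Reachable graph of P (4 states):
  s0 = rec X. d.(a.(0 + 0))\{b,c} + (a.(d.X + (0 + X)) + ((0 + 0)\{a,b,c} + (a.X)\{a,c})) → -a-> s1, -d-> s2
  s1 = d.(rec X. d.(a.(0 + 0))\{b,c} + (a.(d.X + (0 + X)) + ((0 + 0)\{a,b,c} + (a.X)\{a,c}))) + (0 + (rec X. d.(a.(0 + 0))\{b,c} + (a.(d.X + (0 + X)) + ((0 + 0)\{a,b,c} + (a.X)\{a,c})))) → -a-> s1, -d-> s0, -d-> s2
  s2 = (a.(0 + 0))\{b,c} → -a-> s3
  s3 = (0 + 0)\{b,c} → ·
Reachable graph of Q (3 states):
  t0 = rec X. (a.(0 + 0))\{b,c} + (a.(d.X + (0 + X)) + ((0 + 0)\{a,b,c} + (a.X)\{a,c})) → -a-> t1, -a-> t2
  t1 = (0 + 0)\{b,c} → ·
  t2 = d.(rec X. (a.(0 + 0))\{b,c} + (a.(d.X + (0 + X)) + ((0 + 0)\{a,b,c} + (a.X)\{a,c}))) + (0 + (rec X. (a.(0 + 0))\{b,c} + (a.(d.X + (0 + X)) + ((0 + 0)\{a,b,c} + (a.X)\{a,c})))) → -a-> t1, -a-> t2, -d-> t0
Coarsest stable partition (strong bisimilarity classes):
  B0 = {s0}
  B1 = {s1}
  B2 = {s2}
  B3 = {s3, t1}
  B4 = {t0}
  B5 = {t2}
s0 ∈ B0, t0 ∈ B4 → different blocks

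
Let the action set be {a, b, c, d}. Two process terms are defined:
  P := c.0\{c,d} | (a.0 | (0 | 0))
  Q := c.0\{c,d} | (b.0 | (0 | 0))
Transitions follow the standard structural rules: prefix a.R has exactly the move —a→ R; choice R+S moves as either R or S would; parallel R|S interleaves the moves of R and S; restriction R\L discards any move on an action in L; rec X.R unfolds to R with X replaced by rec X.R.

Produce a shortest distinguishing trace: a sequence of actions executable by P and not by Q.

Reachable graph of P (4 states):
  u0 = c.0\{c,d} | (a.0 | (0 | 0)) | =a=> u1, =c=> u2
  u1 = c.0\{c,d} | (0 | (0 | 0)) | =c=> u3
  u2 = 0\{c,d} | (a.0 | (0 | 0)) | =a=> u3
  u3 = 0\{c,d} | (0 | (0 | 0)) | (no moves)
Reachable graph of Q (4 states):
  v0 = c.0\{c,d} | (b.0 | (0 | 0)) | =b=> v1, =c=> v2
  v1 = c.0\{c,d} | (0 | (0 | 0)) | =c=> v3
  v2 = 0\{c,d} | (b.0 | (0 | 0)) | =b=> v3
  v3 = 0\{c,d} | (0 | (0 | 0)) | (no moves)
Executing a from P (initial set {u0}):
  after a @ step 1: {u1}
  P completes σ.
Executing a from Q (initial set {v0}):
  after a @ step 1: ∅ (Q stuck)

a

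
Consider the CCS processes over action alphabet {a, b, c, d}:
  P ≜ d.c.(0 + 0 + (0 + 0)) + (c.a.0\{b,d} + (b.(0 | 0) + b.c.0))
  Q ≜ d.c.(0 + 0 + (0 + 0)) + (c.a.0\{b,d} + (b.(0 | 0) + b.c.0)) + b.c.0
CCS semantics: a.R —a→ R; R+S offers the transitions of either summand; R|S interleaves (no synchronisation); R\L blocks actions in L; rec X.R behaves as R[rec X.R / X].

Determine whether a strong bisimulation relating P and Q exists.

P ~ Q

LTS(P): 8 reachable states
  p0 = d.c.(0 + 0 + (0 + 0)) + (c.a.0\{b,d} + (b.(0 | 0) + b.c.0)) ⊢ ··b··> p1, ··b··> p2, ··c··> p3, ··d··> p4
  p1 = 0 | 0 ⊢ deadlocked
  p2 = c.0 ⊢ ··c··> p5
  p3 = a.0\{b,d} ⊢ ··a··> p6
  p4 = c.(0 + 0 + (0 + 0)) ⊢ ··c··> p7
  p5 = 0 ⊢ deadlocked
  p6 = 0\{b,d} ⊢ deadlocked
  p7 = 0 + 0 + (0 + 0) ⊢ deadlocked
LTS(Q): 8 reachable states
  q0 = d.c.(0 + 0 + (0 + 0)) + (c.a.0\{b,d} + (b.(0 | 0) + b.c.0)) + b.c.0 ⊢ ··b··> q1, ··b··> q2, ··c··> q3, ··d··> q4
  q1 = 0 | 0 ⊢ deadlocked
  q2 = c.0 ⊢ ··c··> q5
  q3 = a.0\{b,d} ⊢ ··a··> q6
  q4 = c.(0 + 0 + (0 + 0)) ⊢ ··c··> q7
  q5 = 0 ⊢ deadlocked
  q6 = 0\{b,d} ⊢ deadlocked
  q7 = 0 + 0 + (0 + 0) ⊢ deadlocked
Bisimilarity quotient blocks:
  B0 = {p0, q0}
  B1 = {p3, q3}
  B2 = {p1, p5, p6, p7, q1, q5, q6, q7}
  B3 = {p2, p4, q2, q4}
p0 ∈ B0, q0 ∈ B0 → same block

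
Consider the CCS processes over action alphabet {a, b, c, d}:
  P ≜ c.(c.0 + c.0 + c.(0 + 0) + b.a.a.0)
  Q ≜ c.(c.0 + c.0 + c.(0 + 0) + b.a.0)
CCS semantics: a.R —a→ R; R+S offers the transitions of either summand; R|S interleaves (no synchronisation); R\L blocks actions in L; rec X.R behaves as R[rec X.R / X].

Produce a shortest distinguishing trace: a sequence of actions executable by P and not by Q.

LTS(P): 6 reachable states
  s0 = c.(c.0 + c.0 + c.(0 + 0) + b.a.a.0) | --c--▸ s1
  s1 = c.0 + c.0 + c.(0 + 0) + b.a.a.0 | --b--▸ s2, --c--▸ s3, --c--▸ s4
  s2 = a.a.0 | --a--▸ s5
  s3 = 0 | deadlocked
  s4 = 0 + 0 | deadlocked
  s5 = a.0 | --a--▸ s3
LTS(Q): 5 reachable states
  t0 = c.(c.0 + c.0 + c.(0 + 0) + b.a.0) | --c--▸ t1
  t1 = c.0 + c.0 + c.(0 + 0) + b.a.0 | --b--▸ t2, --c--▸ t3, --c--▸ t4
  t2 = a.0 | --a--▸ t3
  t3 = 0 | deadlocked
  t4 = 0 + 0 | deadlocked
Trace ⟨cbaa⟩ through P, begin at {s0}:
  after c @ step 1: {s1}
  after b @ step 2: {s2}
  after a @ step 3: {s5}
  after a @ step 4: {s3}
  P completes σ.
Trace ⟨cbaa⟩ through Q, begin at {t0}:
  after c @ step 1: {t1}
  after b @ step 2: {t2}
  after a @ step 3: {t3}
  after a @ step 4: ∅  — Q cannot continue

cbaa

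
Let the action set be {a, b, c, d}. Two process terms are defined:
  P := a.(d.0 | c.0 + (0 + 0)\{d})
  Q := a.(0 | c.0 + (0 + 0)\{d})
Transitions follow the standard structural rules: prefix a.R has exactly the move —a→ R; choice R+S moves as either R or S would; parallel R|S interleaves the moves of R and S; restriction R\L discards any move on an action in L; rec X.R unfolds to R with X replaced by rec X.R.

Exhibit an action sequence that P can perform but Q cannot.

LTS(P): 5 reachable states
  p0 = a.(d.0 | c.0 + (0 + 0)\{d}) | -a-> p1
  p1 = d.0 | c.0 + (0 + 0)\{d} | -c-> p2, -d-> p3
  p2 = d.0 | 0 | -d-> p4
  p3 = 0 | c.0 | -c-> p4
  p4 = 0 | 0 | (no moves)
LTS(Q): 3 reachable states
  q0 = a.(0 | c.0 + (0 + 0)\{d}) | -a-> q1
  q1 = 0 | c.0 + (0 + 0)\{d} | -c-> q2
  q2 = 0 | 0 | (no moves)
Run σ = ⟨ad⟩ on P: start {p0}
  step 1 (a): {p1}
  step 2 (d): {p3}
  ✓ P
Run σ = ⟨ad⟩ on Q: start {q0}
  step 1 (a): {q1}
  step 2 (d): ∅  — Q cannot continue

ad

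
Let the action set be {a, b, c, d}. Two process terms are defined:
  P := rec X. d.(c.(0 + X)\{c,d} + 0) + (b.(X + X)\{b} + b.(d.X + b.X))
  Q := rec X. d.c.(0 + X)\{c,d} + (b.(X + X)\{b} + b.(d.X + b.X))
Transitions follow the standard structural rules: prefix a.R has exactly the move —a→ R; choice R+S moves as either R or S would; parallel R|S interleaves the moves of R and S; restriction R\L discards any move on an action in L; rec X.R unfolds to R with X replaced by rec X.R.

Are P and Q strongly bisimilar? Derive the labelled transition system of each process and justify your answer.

bisimilar

P's transition system — 10 states:
  p0 = rec X. d.(c.(0 + X)\{c,d} + 0) + (b.(X + X)\{b} + b.(d.X + b.X)) | —b→ p1, —b→ p2, —d→ p3
  p1 = ((rec X. d.(c.(0 + X)\{c,d} + 0) + (b.(X + X)\{b} + b.(d.X + b.X))) + (rec X. d.(c.(0 + X)\{c,d} + 0) + (b.(X + X)\{b} + b.(d.X + b.X))))\{b} | —d→ p4
  p2 = d.(rec X. d.(c.(0 + X)\{c,d} + 0) + (b.(X + X)\{b} + b.(d.X + b.X))) + b.(rec X. d.(c.(0 + X)\{c,d} + 0) + (b.(X + X)\{b} + b.(d.X + b.X))) | —b→ p0, —d→ p0
  p3 = c.(0 + (rec X. d.(c.(0 + X)\{c,d} + 0) + (b.(X + X)\{b} + b.(d.X + b.X))))\{c,d} + 0 | —c→ p5
  p4 = (c.(0 + (rec X. d.(c.(0 + X)\{c,d} + 0) + (b.(X + X)\{b} + b.(d.X + b.X))))\{c,d} + 0)\{b} | —c→ p6
  p5 = (0 + (rec X. d.(c.(0 + X)\{c,d} + 0) + (b.(X + X)\{b} + b.(d.X + b.X))))\{c,d} | —b→ p7, —b→ p8
  p6 = (0 + (rec X. d.(c.(0 + X)\{c,d} + 0) + (b.(X + X)\{b} + b.(d.X + b.X))))\{c,d}\{b} | deadlocked
  p7 = ((rec X. d.(c.(0 + X)\{c,d} + 0) + (b.(X + X)\{b} + b.(d.X + b.X))) + (rec X. d.(c.(0 + X)\{c,d} + 0) + (b.(X + X)\{b} + b.(d.X + b.X))))\{b}\{c,d} | deadlocked
  p8 = (d.(rec X. d.(c.(0 + X)\{c,d} + 0) + (b.(X + X)\{b} + b.(d.X + b.X))) + b.(rec X. d.(c.(0 + X)\{c,d} + 0) + (b.(X + X)\{b} + b.(d.X + b.X))))\{c,d} | —b→ p9
  p9 = (rec X. d.(c.(0 + X)\{c,d} + 0) + (b.(X + X)\{b} + b.(d.X + b.X)))\{c,d} | —b→ p7, —b→ p8
Q's transition system — 10 states:
  q0 = rec X. d.c.(0 + X)\{c,d} + (b.(X + X)\{b} + b.(d.X + b.X)) | —b→ q1, —b→ q2, —d→ q3
  q1 = ((rec X. d.c.(0 + X)\{c,d} + (b.(X + X)\{b} + b.(d.X + b.X))) + (rec X. d.c.(0 + X)\{c,d} + (b.(X + X)\{b} + b.(d.X + b.X))))\{b} | —d→ q4
  q2 = d.(rec X. d.c.(0 + X)\{c,d} + (b.(X + X)\{b} + b.(d.X + b.X))) + b.(rec X. d.c.(0 + X)\{c,d} + (b.(X + X)\{b} + b.(d.X + b.X))) | —b→ q0, —d→ q0
  q3 = c.(0 + (rec X. d.c.(0 + X)\{c,d} + (b.(X + X)\{b} + b.(d.X + b.X))))\{c,d} | —c→ q5
  q4 = (c.(0 + (rec X. d.c.(0 + X)\{c,d} + (b.(X + X)\{b} + b.(d.X + b.X))))\{c,d})\{b} | —c→ q6
  q5 = (0 + (rec X. d.c.(0 + X)\{c,d} + (b.(X + X)\{b} + b.(d.X + b.X))))\{c,d} | —b→ q7, —b→ q8
  q6 = (0 + (rec X. d.c.(0 + X)\{c,d} + (b.(X + X)\{b} + b.(d.X + b.X))))\{c,d}\{b} | deadlocked
  q7 = ((rec X. d.c.(0 + X)\{c,d} + (b.(X + X)\{b} + b.(d.X + b.X))) + (rec X. d.c.(0 + X)\{c,d} + (b.(X + X)\{b} + b.(d.X + b.X))))\{b}\{c,d} | deadlocked
  q8 = (d.(rec X. d.c.(0 + X)\{c,d} + (b.(X + X)\{b} + b.(d.X + b.X))) + b.(rec X. d.c.(0 + X)\{c,d} + (b.(X + X)\{b} + b.(d.X + b.X))))\{c,d} | —b→ q9
  q9 = (rec X. d.c.(0 + X)\{c,d} + (b.(X + X)\{b} + b.(d.X + b.X)))\{c,d} | —b→ q7, —b→ q8
Partition-refinement fixed point:
  B0 = {p0, q0}
  B1 = {p1, q1}
  B2 = {p4, q4}
  B3 = {p6, p7, q6, q7}
  B4 = {p2, q2}
  B5 = {p3, q3}
  B6 = {p5, p9, q5, q9}
  B7 = {p8, q8}
p0 ∈ B0, q0 ∈ B0 → same block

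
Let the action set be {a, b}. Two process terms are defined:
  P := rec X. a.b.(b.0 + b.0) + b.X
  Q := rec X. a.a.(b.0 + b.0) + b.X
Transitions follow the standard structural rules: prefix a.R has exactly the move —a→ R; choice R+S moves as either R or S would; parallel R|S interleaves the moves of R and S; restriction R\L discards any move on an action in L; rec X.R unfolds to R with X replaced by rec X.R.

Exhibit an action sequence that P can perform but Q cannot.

LTS(P): 4 reachable states
  s0 = rec X. a.b.(b.0 + b.0) + b.X ⊢ -a-> s1, -b-> s0
  s1 = b.(b.0 + b.0) ⊢ -b-> s2
  s2 = b.0 + b.0 ⊢ -b-> s3
  s3 = 0 ⊢ deadlocked
LTS(Q): 4 reachable states
  t0 = rec X. a.a.(b.0 + b.0) + b.X ⊢ -a-> t1, -b-> t0
  t1 = a.(b.0 + b.0) ⊢ -a-> t2
  t2 = b.0 + b.0 ⊢ -b-> t3
  t3 = 0 ⊢ deadlocked
Run σ = ⟨ab⟩ on P: start {s0}
  step 1 (a): {s1}
  step 2 (b): {s2}
  — P admits the full trace.
Run σ = ⟨ab⟩ on Q: start {t0}
  step 1 (a): {t1}
  step 2 (b): ∅ (Q stuck)

ab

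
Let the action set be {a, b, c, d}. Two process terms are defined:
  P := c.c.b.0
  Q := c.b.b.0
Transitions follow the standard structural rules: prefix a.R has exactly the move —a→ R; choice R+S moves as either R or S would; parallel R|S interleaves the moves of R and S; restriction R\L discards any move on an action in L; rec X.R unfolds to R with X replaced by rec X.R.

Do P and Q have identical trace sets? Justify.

trace-distinct — witness ⟨cc⟩

LTS(P): 4 reachable states
  p0 = c.c.b.0 :: ··c··> p1
  p1 = c.b.0 :: ··c··> p2
  p2 = b.0 :: ··b··> p3
  p3 = 0 :: ∅
LTS(Q): 4 reachable states
  q0 = c.b.b.0 :: ··c··> q1
  q1 = b.b.0 :: ··b··> q2
  q2 = b.0 :: ··b··> q3
  q3 = 0 :: ∅
Run σ = ⟨cc⟩ on P: start {p0}
  [1] c ⇒ {p1}
  [2] c ⇒ {p2}
  P completes σ.
Run σ = ⟨cc⟩ on Q: start {q0}
  [1] c ⇒ {q1}
  [2] c ⇒ ∅  — Q cannot continue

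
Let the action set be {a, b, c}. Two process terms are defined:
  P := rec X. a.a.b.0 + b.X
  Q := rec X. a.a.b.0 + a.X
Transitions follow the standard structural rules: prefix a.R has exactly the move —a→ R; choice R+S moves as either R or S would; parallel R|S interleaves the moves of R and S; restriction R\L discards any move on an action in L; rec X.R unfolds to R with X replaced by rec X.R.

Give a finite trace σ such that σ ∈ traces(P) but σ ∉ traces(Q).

LTS(P): 4 reachable states
  s0 = rec X. a.a.b.0 + b.X | —a→ s1, —b→ s0
  s1 = a.b.0 | —a→ s2
  s2 = b.0 | —b→ s3
  s3 = 0 | ∅
LTS(Q): 4 reachable states
  t0 = rec X. a.a.b.0 + a.X | —a→ t0, —a→ t1
  t1 = a.b.0 | —a→ t2
  t2 = b.0 | —b→ t3
  t3 = 0 | ∅
Run σ = ⟨b⟩ on P: start {s0}
  step 1 (b): {s0}
  — P admits the full trace.
Run σ = ⟨b⟩ on Q: start {t0}
  step 1 (b): no successor for Q

b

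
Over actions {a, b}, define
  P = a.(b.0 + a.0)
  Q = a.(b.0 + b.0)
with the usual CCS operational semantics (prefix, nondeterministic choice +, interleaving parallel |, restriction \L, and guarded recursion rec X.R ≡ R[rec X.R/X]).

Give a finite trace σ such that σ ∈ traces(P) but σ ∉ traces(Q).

aa

LTS(P): 3 reachable states
  p0 = a.(b.0 + a.0) → -a-> p1
  p1 = b.0 + a.0 → -a-> p2, -b-> p2
  p2 = 0 → (no moves)
LTS(Q): 3 reachable states
  q0 = a.(b.0 + b.0) → -a-> q1
  q1 = b.0 + b.0 → -b-> q2
  q2 = 0 → (no moves)
Executing aa from P (initial set {p0}):
  after a @ step 1: {p1}
  after a @ step 2: {p2}
  P completes σ.
Executing aa from Q (initial set {q0}):
  after a @ step 1: {q1}
  after a @ step 2: no successor for Q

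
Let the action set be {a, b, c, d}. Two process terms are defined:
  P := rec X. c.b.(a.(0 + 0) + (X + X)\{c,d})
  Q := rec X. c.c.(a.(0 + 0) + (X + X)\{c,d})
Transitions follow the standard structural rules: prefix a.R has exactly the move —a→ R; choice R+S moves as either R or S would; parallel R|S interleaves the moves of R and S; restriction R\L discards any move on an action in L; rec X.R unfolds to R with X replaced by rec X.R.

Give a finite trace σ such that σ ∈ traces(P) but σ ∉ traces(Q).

Reachable graph of P (4 states):
  m0 = rec X. c.b.(a.(0 + 0) + (X + X)\{c,d}) has moves --c--▸ m1
  m1 = b.(a.(0 + 0) + ((rec X. c.b.(a.(0 + 0) + (X + X)\{c,d})) + (rec X. c.b.(a.(0 + 0) + (X + X)\{c,d})))\{c,d}) has moves --b--▸ m2
  m2 = a.(0 + 0) + ((rec X. c.b.(a.(0 + 0) + (X + X)\{c,d})) + (rec X. c.b.(a.(0 + 0) + (X + X)\{c,d})))\{c,d} has moves --a--▸ m3
  m3 = 0 + 0 has moves deadlocked
Reachable graph of Q (4 states):
  n0 = rec X. c.c.(a.(0 + 0) + (X + X)\{c,d}) has moves --c--▸ n1
  n1 = c.(a.(0 + 0) + ((rec X. c.c.(a.(0 + 0) + (X + X)\{c,d})) + (rec X. c.c.(a.(0 + 0) + (X + X)\{c,d})))\{c,d}) has moves --c--▸ n2
  n2 = a.(0 + 0) + ((rec X. c.c.(a.(0 + 0) + (X + X)\{c,d})) + (rec X. c.c.(a.(0 + 0) + (X + X)\{c,d})))\{c,d} has moves --a--▸ n3
  n3 = 0 + 0 has moves deadlocked
Executing cb from P (initial set {m0}):
  after c @ step 1: {m1}
  after b @ step 2: {m2}
  — P admits the full trace.
Executing cb from Q (initial set {n0}):
  after c @ step 1: {n1}
  after b @ step 2: no successor for Q

cb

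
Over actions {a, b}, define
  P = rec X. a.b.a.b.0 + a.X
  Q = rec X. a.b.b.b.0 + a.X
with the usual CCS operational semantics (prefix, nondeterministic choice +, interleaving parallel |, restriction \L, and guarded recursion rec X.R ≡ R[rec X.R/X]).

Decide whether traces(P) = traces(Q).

Reachable graph of P (5 states):
  m0 = rec X. a.b.a.b.0 + a.X ⊢ -a-> m0, -a-> m1
  m1 = b.a.b.0 ⊢ -b-> m2
  m2 = a.b.0 ⊢ -a-> m3
  m3 = b.0 ⊢ -b-> m4
  m4 = 0 ⊢ ∅
Reachable graph of Q (5 states):
  n0 = rec X. a.b.b.b.0 + a.X ⊢ -a-> n0, -a-> n1
  n1 = b.b.b.0 ⊢ -b-> n2
  n2 = b.b.0 ⊢ -b-> n3
  n3 = b.0 ⊢ -b-> n4
  n4 = 0 ⊢ ∅
Trace ⟨aba⟩ through P, begin at {m0}:
  step 1 (a): {m0, m1}
  step 2 (b): {m2}
  step 3 (a): {m3}
  P completes σ.
Trace ⟨aba⟩ through Q, begin at {n0}:
  step 1 (a): {n0, n1}
  step 2 (b): {n2}
  step 3 (a): ∅ (Q stuck)

trace-distinct — witness ⟨aba⟩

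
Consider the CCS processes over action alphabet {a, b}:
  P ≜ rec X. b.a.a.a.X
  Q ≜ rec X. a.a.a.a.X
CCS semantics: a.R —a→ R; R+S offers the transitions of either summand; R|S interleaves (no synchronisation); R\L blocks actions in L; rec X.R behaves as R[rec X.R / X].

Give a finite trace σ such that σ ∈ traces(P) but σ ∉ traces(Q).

Reachable graph of P (4 states):
  u0 = rec X. b.a.a.a.X → --b--▸ u1
  u1 = a.a.a.(rec X. b.a.a.a.X) → --a--▸ u2
  u2 = a.a.(rec X. b.a.a.a.X) → --a--▸ u3
  u3 = a.(rec X. b.a.a.a.X) → --a--▸ u0
Reachable graph of Q (4 states):
  v0 = rec X. a.a.a.a.X → --a--▸ v1
  v1 = a.a.a.(rec X. a.a.a.a.X) → --a--▸ v2
  v2 = a.a.(rec X. a.a.a.a.X) → --a--▸ v3
  v3 = a.(rec X. a.a.a.a.X) → --a--▸ v0
Executing b from P (initial set {u0}):
  [1] b ⇒ {u1}
  ✓ P
Executing b from Q (initial set {v0}):
  [1] b ⇒ ∅  — Q cannot continue

b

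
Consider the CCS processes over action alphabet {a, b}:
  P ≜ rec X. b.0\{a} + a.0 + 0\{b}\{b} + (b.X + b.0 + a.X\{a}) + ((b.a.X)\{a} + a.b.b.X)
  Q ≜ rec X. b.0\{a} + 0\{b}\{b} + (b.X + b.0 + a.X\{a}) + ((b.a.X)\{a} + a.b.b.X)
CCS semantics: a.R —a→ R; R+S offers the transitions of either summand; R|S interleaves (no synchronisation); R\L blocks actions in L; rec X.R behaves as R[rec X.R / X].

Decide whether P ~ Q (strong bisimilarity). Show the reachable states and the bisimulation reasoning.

NO

P's transition system — 9 states:
  p0 = rec X. b.0\{a} + a.0 + 0\{b}\{b} + (b.X + b.0 + a.X\{a}) + ((b.a.X)\{a} + a.b.b.X) → -a-> p1, -a-> p2, -a-> p3, -b-> p0, -b-> p2, -b-> p4, -b-> p5
  p1 = (rec X. b.0\{a} + a.0 + 0\{b}\{b} + (b.X + b.0 + a.X\{a}) + ((b.a.X)\{a} + a.b.b.X))\{a} → -b-> p1, -b-> p5, -b-> p6, -b-> p7
  p2 = 0 → deadlocked
  p3 = b.b.(rec X. b.0\{a} + a.0 + 0\{b}\{b} + (b.X + b.0 + a.X\{a}) + ((b.a.X)\{a} + a.b.b.X)) → -b-> p8
  p4 = (a.(rec X. b.0\{a} + a.0 + 0\{b}\{b} + (b.X + b.0 + a.X\{a}) + ((b.a.X)\{a} + a.b.b.X)))\{a} → deadlocked
  p5 = 0\{a} → deadlocked
  p6 = (a.(rec X. b.0\{a} + a.0 + 0\{b}\{b} + (b.X + b.0 + a.X\{a}) + ((b.a.X)\{a} + a.b.b.X)))\{a}\{a} → deadlocked
  p7 = 0\{a}\{a} → deadlocked
  p8 = b.(rec X. b.0\{a} + a.0 + 0\{b}\{b} + (b.X + b.0 + a.X\{a}) + ((b.a.X)\{a} + a.b.b.X)) → -b-> p0
Q's transition system — 9 states:
  q0 = rec X. b.0\{a} + 0\{b}\{b} + (b.X + b.0 + a.X\{a}) + ((b.a.X)\{a} + a.b.b.X) → -a-> q1, -a-> q2, -b-> q0, -b-> q3, -b-> q4, -b-> q5
  q1 = (rec X. b.0\{a} + 0\{b}\{b} + (b.X + b.0 + a.X\{a}) + ((b.a.X)\{a} + a.b.b.X))\{a} → -b-> q1, -b-> q5, -b-> q6, -b-> q7
  q2 = b.b.(rec X. b.0\{a} + 0\{b}\{b} + (b.X + b.0 + a.X\{a}) + ((b.a.X)\{a} + a.b.b.X)) → -b-> q8
  q3 = (a.(rec X. b.0\{a} + 0\{b}\{b} + (b.X + b.0 + a.X\{a}) + ((b.a.X)\{a} + a.b.b.X)))\{a} → deadlocked
  q4 = 0 → deadlocked
  q5 = 0\{a} → deadlocked
  q6 = (a.(rec X. b.0\{a} + 0\{b}\{b} + (b.X + b.0 + a.X\{a}) + ((b.a.X)\{a} + a.b.b.X)))\{a}\{a} → deadlocked
  q7 = 0\{a}\{a} → deadlocked
  q8 = b.(rec X. b.0\{a} + 0\{b}\{b} + (b.X + b.0 + a.X\{a}) + ((b.a.X)\{a} + a.b.b.X)) → -b-> q0
Partition-refinement fixed point:
  B0 = {p0}
  B1 = {p2, p4, p5, p6, p7, q3, q4, q5, q6, q7}
  B2 = {p3}
  B3 = {p8}
  B4 = {p1, q1}
  B5 = {q0}
  B6 = {q2}
  B7 = {q8}
p0 ∈ B0, q0 ∈ B5 → different blocks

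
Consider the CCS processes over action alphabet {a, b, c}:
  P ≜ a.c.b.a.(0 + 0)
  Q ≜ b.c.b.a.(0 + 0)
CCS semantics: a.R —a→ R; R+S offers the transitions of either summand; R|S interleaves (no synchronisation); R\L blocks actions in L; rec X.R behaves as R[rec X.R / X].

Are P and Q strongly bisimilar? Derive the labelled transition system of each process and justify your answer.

Reachable graph of P (5 states):
  p0 = a.c.b.a.(0 + 0) :: ··a··> p1
  p1 = c.b.a.(0 + 0) :: ··c··> p2
  p2 = b.a.(0 + 0) :: ··b··> p3
  p3 = a.(0 + 0) :: ··a··> p4
  p4 = 0 + 0 :: stopped
Reachable graph of Q (5 states):
  q0 = b.c.b.a.(0 + 0) :: ··b··> q1
  q1 = c.b.a.(0 + 0) :: ··c··> q2
  q2 = b.a.(0 + 0) :: ··b··> q3
  q3 = a.(0 + 0) :: ··a··> q4
  q4 = 0 + 0 :: stopped
Bisimilarity quotient blocks:
  B0 = {p0}
  B1 = {p1, q1}
  B2 = {p2, q2}
  B3 = {p3, q3}
  B4 = {p4, q4}
  B5 = {q0}
p0 ∈ B0, q0 ∈ B5 → different blocks

not bisimilar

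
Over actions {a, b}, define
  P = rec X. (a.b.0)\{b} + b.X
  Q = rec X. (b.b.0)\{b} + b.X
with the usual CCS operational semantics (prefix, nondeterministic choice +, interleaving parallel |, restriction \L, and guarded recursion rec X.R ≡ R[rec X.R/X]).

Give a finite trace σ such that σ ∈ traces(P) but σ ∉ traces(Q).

Reachable graph of P (2 states):
  u0 = rec X. (a.b.0)\{b} + b.X | ··a··> u1, ··b··> u0
  u1 = (b.0)\{b} | ·
Reachable graph of Q (1 states):
  v0 = rec X. (b.b.0)\{b} + b.X | ··b··> v0
Executing a from P (initial set {u0}):
  step 1 (a): {u1}
  P completes σ.
Executing a from Q (initial set {v0}):
  step 1 (a): ∅  — Q cannot continue

a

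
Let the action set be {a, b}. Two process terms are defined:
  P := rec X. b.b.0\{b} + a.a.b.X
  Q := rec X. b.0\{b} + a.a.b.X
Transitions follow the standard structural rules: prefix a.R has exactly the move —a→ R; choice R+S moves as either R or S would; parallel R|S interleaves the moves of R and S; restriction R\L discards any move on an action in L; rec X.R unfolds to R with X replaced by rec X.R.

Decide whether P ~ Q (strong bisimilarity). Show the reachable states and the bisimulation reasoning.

P's transition system — 5 states:
  p0 = rec X. b.b.0\{b} + a.a.b.X :: —a→ p1, —b→ p2
  p1 = a.b.(rec X. b.b.0\{b} + a.a.b.X) :: —a→ p3
  p2 = b.0\{b} :: —b→ p4
  p3 = b.(rec X. b.b.0\{b} + a.a.b.X) :: —b→ p0
  p4 = 0\{b} :: ∅
Q's transition system — 4 states:
  q0 = rec X. b.0\{b} + a.a.b.X :: —a→ q1, —b→ q2
  q1 = a.b.(rec X. b.0\{b} + a.a.b.X) :: —a→ q3
  q2 = 0\{b} :: ∅
  q3 = b.(rec X. b.0\{b} + a.a.b.X) :: —b→ q0
Partition-refinement fixed point:
  B0 = {p0}
  B1 = {p1}
  B2 = {p3}
  B3 = {p2}
  B4 = {p4, q2}
  B5 = {q0}
  B6 = {q1}
  B7 = {q3}
p0 ∈ B0, q0 ∈ B5 → different blocks

not bisimilar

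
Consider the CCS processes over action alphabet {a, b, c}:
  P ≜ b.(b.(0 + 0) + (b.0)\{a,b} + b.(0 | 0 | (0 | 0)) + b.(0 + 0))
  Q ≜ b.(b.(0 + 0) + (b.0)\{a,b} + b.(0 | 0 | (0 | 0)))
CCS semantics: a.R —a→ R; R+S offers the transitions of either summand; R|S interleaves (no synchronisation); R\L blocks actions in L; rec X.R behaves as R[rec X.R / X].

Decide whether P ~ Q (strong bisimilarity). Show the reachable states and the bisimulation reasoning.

bisimilar

Reachable graph of P (4 states):
  u0 = b.(b.(0 + 0) + (b.0)\{a,b} + b.(0 | 0 | (0 | 0)) + b.(0 + 0)) ⊢ ··b··> u1
  u1 = b.(0 + 0) + (b.0)\{a,b} + b.(0 | 0 | (0 | 0)) + b.(0 + 0) ⊢ ··b··> u2, ··b··> u3
  u2 = 0 + 0 ⊢ stopped
  u3 = 0 | 0 | (0 | 0) ⊢ stopped
Reachable graph of Q (4 states):
  v0 = b.(b.(0 + 0) + (b.0)\{a,b} + b.(0 | 0 | (0 | 0))) ⊢ ··b··> v1
  v1 = b.(0 + 0) + (b.0)\{a,b} + b.(0 | 0 | (0 | 0)) ⊢ ··b··> v2, ··b··> v3
  v2 = 0 + 0 ⊢ stopped
  v3 = 0 | 0 | (0 | 0) ⊢ stopped
Partition-refinement fixed point:
  B0 = {u0, v0}
  B1 = {u1, v1}
  B2 = {u2, u3, v2, v3}
u0 ∈ B0, v0 ∈ B0 → same block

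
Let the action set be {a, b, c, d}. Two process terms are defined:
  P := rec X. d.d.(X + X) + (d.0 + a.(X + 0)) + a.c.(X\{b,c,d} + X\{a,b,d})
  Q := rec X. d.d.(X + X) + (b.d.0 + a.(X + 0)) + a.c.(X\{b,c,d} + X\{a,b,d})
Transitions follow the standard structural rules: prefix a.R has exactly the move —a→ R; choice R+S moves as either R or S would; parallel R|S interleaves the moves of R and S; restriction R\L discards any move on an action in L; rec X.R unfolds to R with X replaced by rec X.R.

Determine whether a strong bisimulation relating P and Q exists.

not bisimilar

LTS(P): 9 reachable states
  s0 = rec X. d.d.(X + X) + (d.0 + a.(X + 0)) + a.c.(X\{b,c,d} + X\{a,b,d}) has moves --a--▸ s1, --a--▸ s2, --d--▸ s3, --d--▸ s4
  s1 = (rec X. d.d.(X + X) + (d.0 + a.(X + 0)) + a.c.(X\{b,c,d} + X\{a,b,d})) + 0 has moves --a--▸ s1, --a--▸ s2, --d--▸ s3, --d--▸ s4
  s2 = c.((rec X. d.d.(X + X) + (d.0 + a.(X + 0)) + a.c.(X\{b,c,d} + X\{a,b,d}))\{b,c,d} + (rec X. d.d.(X + X) + (d.0 + a.(X + 0)) + a.c.(X\{b,c,d} + X\{a,b,d}))\{a,b,d}) has moves --c--▸ s5
  s3 = 0 has moves ·
  s4 = d.((rec X. d.d.(X + X) + (d.0 + a.(X + 0)) + a.c.(X\{b,c,d} + X\{a,b,d})) + (rec X. d.d.(X + X) + (d.0 + a.(X + 0)) + a.c.(X\{b,c,d} + X\{a,b,d}))) has moves --d--▸ s6
  s5 = (rec X. d.d.(X + X) + (d.0 + a.(X + 0)) + a.c.(X\{b,c,d} + X\{a,b,d}))\{b,c,d} + (rec X. d.d.(X + X) + (d.0 + a.(X + 0)) + a.c.(X\{b,c,d} + X\{a,b,d}))\{a,b,d} has moves --a--▸ s7, --a--▸ s8
  s6 = (rec X. d.d.(X + X) + (d.0 + a.(X + 0)) + a.c.(X\{b,c,d} + X\{a,b,d})) + (rec X. d.d.(X + X) + (d.0 + a.(X + 0)) + a.c.(X\{b,c,d} + X\{a,b,d})) has moves --a--▸ s1, --a--▸ s2, --d--▸ s3, --d--▸ s4
  s7 = ((rec X. d.d.(X + X) + (d.0 + a.(X + 0)) + a.c.(X\{b,c,d} + X\{a,b,d})) + 0)\{b,c,d} has moves --a--▸ s7, --a--▸ s8
  s8 = (c.((rec X. d.d.(X + X) + (d.0 + a.(X + 0)) + a.c.(X\{b,c,d} + X\{a,b,d}))\{b,c,d} + (rec X. d.d.(X + X) + (d.0 + a.(X + 0)) + a.c.(X\{b,c,d} + X\{a,b,d}))\{a,b,d}))\{b,c,d} has moves ·
LTS(Q): 10 reachable states
  t0 = rec X. d.d.(X + X) + (b.d.0 + a.(X + 0)) + a.c.(X\{b,c,d} + X\{a,b,d}) has moves --a--▸ t1, --a--▸ t2, --b--▸ t3, --d--▸ t4
  t1 = (rec X. d.d.(X + X) + (b.d.0 + a.(X + 0)) + a.c.(X\{b,c,d} + X\{a,b,d})) + 0 has moves --a--▸ t1, --a--▸ t2, --b--▸ t3, --d--▸ t4
  t2 = c.((rec X. d.d.(X + X) + (b.d.0 + a.(X + 0)) + a.c.(X\{b,c,d} + X\{a,b,d}))\{b,c,d} + (rec X. d.d.(X + X) + (b.d.0 + a.(X + 0)) + a.c.(X\{b,c,d} + X\{a,b,d}))\{a,b,d}) has moves --c--▸ t5
  t3 = d.0 has moves --d--▸ t6
  t4 = d.((rec X. d.d.(X + X) + (b.d.0 + a.(X + 0)) + a.c.(X\{b,c,d} + X\{a,b,d})) + (rec X. d.d.(X + X) + (b.d.0 + a.(X + 0)) + a.c.(X\{b,c,d} + X\{a,b,d}))) has moves --d--▸ t7
  t5 = (rec X. d.d.(X + X) + (b.d.0 + a.(X + 0)) + a.c.(X\{b,c,d} + X\{a,b,d}))\{b,c,d} + (rec X. d.d.(X + X) + (b.d.0 + a.(X + 0)) + a.c.(X\{b,c,d} + X\{a,b,d}))\{a,b,d} has moves --a--▸ t8, --a--▸ t9
  t6 = 0 has moves ·
  t7 = (rec X. d.d.(X + X) + (b.d.0 + a.(X + 0)) + a.c.(X\{b,c,d} + X\{a,b,d})) + (rec X. d.d.(X + X) + (b.d.0 + a.(X + 0)) + a.c.(X\{b,c,d} + X\{a,b,d})) has moves --a--▸ t1, --a--▸ t2, --b--▸ t3, --d--▸ t4
  t8 = ((rec X. d.d.(X + X) + (b.d.0 + a.(X + 0)) + a.c.(X\{b,c,d} + X\{a,b,d})) + 0)\{b,c,d} has moves --a--▸ t8, --a--▸ t9
  t9 = (c.((rec X. d.d.(X + X) + (b.d.0 + a.(X + 0)) + a.c.(X\{b,c,d} + X\{a,b,d}))\{b,c,d} + (rec X. d.d.(X + X) + (b.d.0 + a.(X + 0)) + a.c.(X\{b,c,d} + X\{a,b,d}))\{a,b,d}))\{b,c,d} has moves ·
Partition-refinement fixed point:
  B0 = {s0, s1, s6}
  B1 = {s2, t2}
  B2 = {s5, s7, t5, t8}
  B3 = {s3, s8, t6, t9}
  B4 = {s4}
  B5 = {t0, t1, t7}
  B6 = {t4}
  B7 = {t3}
s0 ∈ B0, t0 ∈ B5 → different blocks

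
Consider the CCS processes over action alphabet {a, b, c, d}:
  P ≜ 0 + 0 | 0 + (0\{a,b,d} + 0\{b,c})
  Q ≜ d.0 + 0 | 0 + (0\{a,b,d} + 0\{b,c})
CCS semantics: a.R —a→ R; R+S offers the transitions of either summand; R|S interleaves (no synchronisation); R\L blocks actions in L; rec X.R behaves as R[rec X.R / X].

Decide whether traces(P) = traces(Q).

Reachable graph of P (1 states):
  p0 = 0 + 0 | 0 + (0\{a,b,d} + 0\{b,c}) ⊢ stopped
Reachable graph of Q (2 states):
  q0 = d.0 + 0 | 0 + (0\{a,b,d} + 0\{b,c}) ⊢ ··d··> q1
  q1 = 0 ⊢ stopped
Trace ⟨d⟩ through Q, begin at {q0}:
  step 1 (d): {q1}
  Q completes σ.
Trace ⟨d⟩ through P, begin at {p0}:
  step 1 (d): no successor for P

trace-distinct — witness ⟨d⟩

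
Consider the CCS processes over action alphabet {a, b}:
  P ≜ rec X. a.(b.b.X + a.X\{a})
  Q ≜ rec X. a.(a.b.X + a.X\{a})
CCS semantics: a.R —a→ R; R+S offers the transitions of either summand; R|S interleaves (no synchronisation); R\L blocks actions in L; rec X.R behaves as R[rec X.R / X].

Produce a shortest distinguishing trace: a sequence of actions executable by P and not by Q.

P's transition system — 4 states:
  p0 = rec X. a.(b.b.X + a.X\{a}) → --a--▸ p1
  p1 = b.b.(rec X. a.(b.b.X + a.X\{a})) + a.(rec X. a.(b.b.X + a.X\{a}))\{a} → --a--▸ p2, --b--▸ p3
  p2 = (rec X. a.(b.b.X + a.X\{a}))\{a} → ∅
  p3 = b.(rec X. a.(b.b.X + a.X\{a})) → --b--▸ p0
Q's transition system — 4 states:
  q0 = rec X. a.(a.b.X + a.X\{a}) → --a--▸ q1
  q1 = a.b.(rec X. a.(a.b.X + a.X\{a})) + a.(rec X. a.(a.b.X + a.X\{a}))\{a} → --a--▸ q2, --a--▸ q3
  q2 = (rec X. a.(a.b.X + a.X\{a}))\{a} → ∅
  q3 = b.(rec X. a.(a.b.X + a.X\{a})) → --b--▸ q0
Trace ⟨ab⟩ through P, begin at {p0}:
  [1] a ⇒ {p1}
  [2] b ⇒ {p3}
  — P admits the full trace.
Trace ⟨ab⟩ through Q, begin at {q0}:
  [1] a ⇒ {q1}
  [2] b ⇒ ∅  — Q cannot continue

ab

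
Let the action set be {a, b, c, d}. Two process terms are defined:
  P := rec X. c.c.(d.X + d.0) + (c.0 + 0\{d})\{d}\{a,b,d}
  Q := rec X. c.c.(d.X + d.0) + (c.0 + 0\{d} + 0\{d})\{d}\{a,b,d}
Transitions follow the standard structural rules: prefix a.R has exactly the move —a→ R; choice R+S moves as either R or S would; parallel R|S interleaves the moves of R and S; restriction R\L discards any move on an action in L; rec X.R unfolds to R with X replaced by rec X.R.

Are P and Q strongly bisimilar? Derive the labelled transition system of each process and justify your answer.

P ~ Q

LTS(P): 5 reachable states
  p0 = rec X. c.c.(d.X + d.0) + (c.0 + 0\{d})\{d}\{a,b,d} ⊢ --c--▸ p1, --c--▸ p2
  p1 = 0\{d}\{a,b,d} ⊢ (no moves)
  p2 = c.(d.(rec X. c.c.(d.X + d.0) + (c.0 + 0\{d})\{d}\{a,b,d}) + d.0) ⊢ --c--▸ p3
  p3 = d.(rec X. c.c.(d.X + d.0) + (c.0 + 0\{d})\{d}\{a,b,d}) + d.0 ⊢ --d--▸ p0, --d--▸ p4
  p4 = 0 ⊢ (no moves)
LTS(Q): 5 reachable states
  q0 = rec X. c.c.(d.X + d.0) + (c.0 + 0\{d} + 0\{d})\{d}\{a,b,d} ⊢ --c--▸ q1, --c--▸ q2
  q1 = 0\{d}\{a,b,d} ⊢ (no moves)
  q2 = c.(d.(rec X. c.c.(d.X + d.0) + (c.0 + 0\{d} + 0\{d})\{d}\{a,b,d}) + d.0) ⊢ --c--▸ q3
  q3 = d.(rec X. c.c.(d.X + d.0) + (c.0 + 0\{d} + 0\{d})\{d}\{a,b,d}) + d.0 ⊢ --d--▸ q0, --d--▸ q4
  q4 = 0 ⊢ (no moves)
Coarsest stable partition (strong bisimilarity classes):
  B0 = {p0, q0}
  B1 = {p1, p4, q1, q4}
  B2 = {p2, q2}
  B3 = {p3, q3}
p0 ∈ B0, q0 ∈ B0 → same block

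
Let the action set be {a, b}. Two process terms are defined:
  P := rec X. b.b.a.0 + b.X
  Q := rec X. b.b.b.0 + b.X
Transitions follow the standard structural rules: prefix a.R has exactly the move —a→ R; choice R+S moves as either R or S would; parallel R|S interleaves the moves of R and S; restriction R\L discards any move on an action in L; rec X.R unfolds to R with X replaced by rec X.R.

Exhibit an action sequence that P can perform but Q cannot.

LTS(P): 4 reachable states
  p0 = rec X. b.b.a.0 + b.X ⊢ -b-> p0, -b-> p1
  p1 = b.a.0 ⊢ -b-> p2
  p2 = a.0 ⊢ -a-> p3
  p3 = 0 ⊢ stopped
LTS(Q): 4 reachable states
  q0 = rec X. b.b.b.0 + b.X ⊢ -b-> q0, -b-> q1
  q1 = b.b.0 ⊢ -b-> q2
  q2 = b.0 ⊢ -b-> q3
  q3 = 0 ⊢ stopped
Trace ⟨bba⟩ through P, begin at {p0}:
  [1] b ⇒ {p0, p1}
  [2] b ⇒ {p0, p1, p2}
  [3] a ⇒ {p3}
  P completes σ.
Trace ⟨bba⟩ through Q, begin at {q0}:
  [1] b ⇒ {q0, q1}
  [2] b ⇒ {q0, q1, q2}
  [3] a ⇒ ∅ (Q stuck)

bba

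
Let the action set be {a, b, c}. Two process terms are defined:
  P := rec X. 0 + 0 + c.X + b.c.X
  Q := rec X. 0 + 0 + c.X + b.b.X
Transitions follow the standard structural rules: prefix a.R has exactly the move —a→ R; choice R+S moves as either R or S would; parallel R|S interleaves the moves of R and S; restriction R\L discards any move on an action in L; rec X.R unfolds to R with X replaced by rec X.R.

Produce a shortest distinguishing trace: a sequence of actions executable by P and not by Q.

bc

Reachable graph of P (2 states):
  p0 = rec X. 0 + 0 + c.X + b.c.X | =b=> p1, =c=> p0
  p1 = c.(rec X. 0 + 0 + c.X + b.c.X) | =c=> p0
Reachable graph of Q (2 states):
  q0 = rec X. 0 + 0 + c.X + b.b.X | =b=> q1, =c=> q0
  q1 = b.(rec X. 0 + 0 + c.X + b.b.X) | =b=> q0
Run σ = ⟨bc⟩ on P: start {p0}
  [1] b ⇒ {p1}
  [2] c ⇒ {p0}
  P completes σ.
Run σ = ⟨bc⟩ on Q: start {q0}
  [1] b ⇒ {q1}
  [2] c ⇒ no successor for Q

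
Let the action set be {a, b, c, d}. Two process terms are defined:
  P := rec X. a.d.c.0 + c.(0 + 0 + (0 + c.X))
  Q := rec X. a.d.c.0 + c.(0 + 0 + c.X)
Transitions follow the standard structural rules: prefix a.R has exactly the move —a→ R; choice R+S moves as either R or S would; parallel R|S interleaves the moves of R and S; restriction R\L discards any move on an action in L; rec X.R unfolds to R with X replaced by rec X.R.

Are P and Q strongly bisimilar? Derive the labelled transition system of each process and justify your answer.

YES

P's transition system — 5 states:
  u0 = rec X. a.d.c.0 + c.(0 + 0 + (0 + c.X)) ⊢ -a-> u1, -c-> u2
  u1 = d.c.0 ⊢ -d-> u3
  u2 = 0 + 0 + (0 + c.(rec X. a.d.c.0 + c.(0 + 0 + (0 + c.X)))) ⊢ -c-> u0
  u3 = c.0 ⊢ -c-> u4
  u4 = 0 ⊢ deadlocked
Q's transition system — 5 states:
  v0 = rec X. a.d.c.0 + c.(0 + 0 + c.X) ⊢ -a-> v1, -c-> v2
  v1 = d.c.0 ⊢ -d-> v3
  v2 = 0 + 0 + c.(rec X. a.d.c.0 + c.(0 + 0 + c.X)) ⊢ -c-> v0
  v3 = c.0 ⊢ -c-> v4
  v4 = 0 ⊢ deadlocked
Partition-refinement fixed point:
  B0 = {u0, v0}
  B1 = {u1, v1}
  B2 = {u3, v3}
  B3 = {u4, v4}
  B4 = {u2, v2}
u0 ∈ B0, v0 ∈ B0 → same block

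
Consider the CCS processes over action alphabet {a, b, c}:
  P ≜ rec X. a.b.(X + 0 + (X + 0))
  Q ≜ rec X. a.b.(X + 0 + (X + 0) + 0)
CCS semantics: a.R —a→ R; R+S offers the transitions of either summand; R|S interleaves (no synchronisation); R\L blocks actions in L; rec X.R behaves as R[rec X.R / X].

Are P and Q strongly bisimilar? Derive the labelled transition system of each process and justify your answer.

P ~ Q

P's transition system — 3 states:
  s0 = rec X. a.b.(X + 0 + (X + 0)) → =a=> s1
  s1 = b.((rec X. a.b.(X + 0 + (X + 0))) + 0 + ((rec X. a.b.(X + 0 + (X + 0))) + 0)) → =b=> s2
  s2 = (rec X. a.b.(X + 0 + (X + 0))) + 0 + ((rec X. a.b.(X + 0 + (X + 0))) + 0) → =a=> s1
Q's transition system — 3 states:
  t0 = rec X. a.b.(X + 0 + (X + 0) + 0) → =a=> t1
  t1 = b.((rec X. a.b.(X + 0 + (X + 0) + 0)) + 0 + ((rec X. a.b.(X + 0 + (X + 0) + 0)) + 0) + 0) → =b=> t2
  t2 = (rec X. a.b.(X + 0 + (X + 0) + 0)) + 0 + ((rec X. a.b.(X + 0 + (X + 0) + 0)) + 0) + 0 → =a=> t1
Coarsest stable partition (strong bisimilarity classes):
  B0 = {s0, s2, t0, t2}
  B1 = {s1, t1}
s0 ∈ B0, t0 ∈ B0 → same block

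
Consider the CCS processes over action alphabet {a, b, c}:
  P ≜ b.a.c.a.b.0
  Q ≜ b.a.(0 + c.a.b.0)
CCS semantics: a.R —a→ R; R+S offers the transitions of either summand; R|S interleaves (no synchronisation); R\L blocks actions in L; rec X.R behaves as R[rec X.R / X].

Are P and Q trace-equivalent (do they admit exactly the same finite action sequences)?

Reachable graph of P (6 states):
  m0 = b.a.c.a.b.0 → ··b··> m1
  m1 = a.c.a.b.0 → ··a··> m2
  m2 = c.a.b.0 → ··c··> m3
  m3 = a.b.0 → ··a··> m4
  m4 = b.0 → ··b··> m5
  m5 = 0 → (no moves)
Reachable graph of Q (6 states):
  n0 = b.a.(0 + c.a.b.0) → ··b··> n1
  n1 = a.(0 + c.a.b.0) → ··a··> n2
  n2 = 0 + c.a.b.0 → ··c··> n3
  n3 = a.b.0 → ··a··> n4
  n4 = b.0 → ··b··> n5
  n5 = 0 → (no moves)
Bisimilarity quotient blocks:
  B0 = {m0, n0}
  B1 = {m1, n1}
  B2 = {m2, n2}
  B3 = {m3, n3}
  B4 = {m4, n4}
  B5 = {m5, n5}
m0 ∈ B0, n0 ∈ B0 → same block
Bisimilar ⇒ trace-equivalent.

trace-equivalent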